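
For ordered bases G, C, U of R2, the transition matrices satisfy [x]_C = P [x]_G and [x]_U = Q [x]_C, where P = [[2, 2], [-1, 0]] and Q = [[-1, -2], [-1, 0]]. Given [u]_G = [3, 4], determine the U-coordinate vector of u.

[-8, -14]

Composing the changes, [u]_U = Q P [u]_G.
Q P = [[0, -2], [-2, -2]]; applying this to [3, 4] gives [-8, -14].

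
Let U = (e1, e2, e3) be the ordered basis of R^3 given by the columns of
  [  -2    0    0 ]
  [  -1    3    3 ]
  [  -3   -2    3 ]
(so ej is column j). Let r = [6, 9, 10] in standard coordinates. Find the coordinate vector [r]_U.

[-3, 1, 1]

[r]_U is the unique c with M c = r, where M has columns e1, ..., e3.
Solving this 3x3 system gives c = (-3, 1, 1).
Check: -3e1 + e2 + e3 = [6, 9, 10].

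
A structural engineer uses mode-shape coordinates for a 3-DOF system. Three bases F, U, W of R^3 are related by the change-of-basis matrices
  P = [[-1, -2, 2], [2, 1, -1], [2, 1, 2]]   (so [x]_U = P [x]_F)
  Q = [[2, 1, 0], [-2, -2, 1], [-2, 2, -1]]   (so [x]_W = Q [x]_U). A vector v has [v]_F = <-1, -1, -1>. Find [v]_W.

First [v]_U = P [v]_F = <1, -2, -5>.
Then [v]_W = Q [v]_U = <0, -3, -1>.

<0, -3, -1>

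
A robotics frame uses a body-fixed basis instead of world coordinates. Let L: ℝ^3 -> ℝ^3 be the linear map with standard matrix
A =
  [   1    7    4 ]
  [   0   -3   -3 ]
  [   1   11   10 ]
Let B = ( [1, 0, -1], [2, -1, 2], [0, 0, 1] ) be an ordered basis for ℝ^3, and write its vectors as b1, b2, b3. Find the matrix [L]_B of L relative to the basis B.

[[3, -3, -2], [-3, 3, 3], [0, 2, 2]]

Let P have columns b1, ..., b3. Then [L]_B = P^(-1) A P.
Here det P = -1, so P^(-1) is integer; computing A P first and then P^(-1)(A P) gives [[3, -3, -2], [-3, 3, 3], [0, 2, 2]].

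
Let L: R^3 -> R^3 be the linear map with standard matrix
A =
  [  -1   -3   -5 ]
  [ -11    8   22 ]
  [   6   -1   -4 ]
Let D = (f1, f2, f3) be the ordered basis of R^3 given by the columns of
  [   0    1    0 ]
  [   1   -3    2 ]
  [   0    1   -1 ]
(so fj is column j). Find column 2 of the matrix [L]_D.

Column 2 of [L]_D is the D-coordinate vector of L(f2).
In standard coordinates L(f2) = A f2 = <3, -13, 5>.
Converting to D: <3, -13, 5> = 0·f1 + 3f2 - 2f3, so the coordinate vector is <0, 3, -2>.

<0, 3, -2>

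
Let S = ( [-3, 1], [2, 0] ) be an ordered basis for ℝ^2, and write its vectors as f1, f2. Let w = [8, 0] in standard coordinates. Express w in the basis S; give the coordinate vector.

Write w = c_1 f1 + c_2 f2 and solve for the c_i.
System: -3c_1 + 2c_2 = 8, c_1 + 0c_2 = 0; solving gives c_1 = 0, c_2 = 4.
Check: 0·f1 + 4f2 = [8, 0].

[0, 4]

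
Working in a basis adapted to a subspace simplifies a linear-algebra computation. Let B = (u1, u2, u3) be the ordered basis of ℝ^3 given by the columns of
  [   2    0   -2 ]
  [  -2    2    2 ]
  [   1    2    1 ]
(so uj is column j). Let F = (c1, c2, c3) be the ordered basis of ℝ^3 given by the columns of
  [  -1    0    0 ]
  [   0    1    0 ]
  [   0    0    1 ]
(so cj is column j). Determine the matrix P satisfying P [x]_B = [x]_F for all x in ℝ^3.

[[-2, 0, 2], [-2, 2, 2], [1, 2, 1]]

Let M have columns uj and N have columns cj. Then for every x, N [x]_F = x = M [x]_B, so P = N^(-1) M.
Since det N = -1, N^(-1) has integer entries; multiplying gives P = [[-2, 0, 2], [-2, 2, 2], [1, 2, 1]].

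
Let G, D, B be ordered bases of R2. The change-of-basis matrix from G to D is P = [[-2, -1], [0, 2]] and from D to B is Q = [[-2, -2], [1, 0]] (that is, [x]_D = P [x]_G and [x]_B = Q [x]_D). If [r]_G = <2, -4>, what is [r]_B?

Apply P to get D-coordinates <0, -8>, then Q to get B-coordinates.
The result is [r]_B = <16, 0>.

<16, 0>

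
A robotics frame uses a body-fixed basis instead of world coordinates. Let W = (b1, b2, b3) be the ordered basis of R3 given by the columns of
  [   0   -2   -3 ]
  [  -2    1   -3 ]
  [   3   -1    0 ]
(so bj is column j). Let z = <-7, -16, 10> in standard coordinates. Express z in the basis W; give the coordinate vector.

<3, -1, 3>

Write z = c_1 b1 + ... + c_3 b3 and solve for the c_i.
Solving this 3x3 system gives c = (3, -1, 3).
Check: 3b1 - b2 + 3b3 = <-7, -16, 10>.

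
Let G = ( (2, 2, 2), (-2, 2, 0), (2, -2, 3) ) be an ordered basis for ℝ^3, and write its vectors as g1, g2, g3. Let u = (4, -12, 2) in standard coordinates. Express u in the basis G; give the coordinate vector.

[u]_G is the unique c with M c = u, where M has columns g1, ..., g3.
Solving this 3x3 system gives c = (-2, -2, 2).
Check: -2g1 - 2g2 + 2g3 = (4, -12, 2).

(-2, -2, 2)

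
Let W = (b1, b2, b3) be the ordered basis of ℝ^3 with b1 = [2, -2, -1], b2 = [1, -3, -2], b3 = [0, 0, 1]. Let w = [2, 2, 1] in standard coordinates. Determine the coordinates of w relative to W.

[2, -2, -1]

[w]_W is the unique c with M c = w, where M has columns b1, ..., b3.
Gaussian elimination on [M | w] yields c = (2, -2, -1).
Check: 2b1 - 2b2 - b3 = [2, 2, 1].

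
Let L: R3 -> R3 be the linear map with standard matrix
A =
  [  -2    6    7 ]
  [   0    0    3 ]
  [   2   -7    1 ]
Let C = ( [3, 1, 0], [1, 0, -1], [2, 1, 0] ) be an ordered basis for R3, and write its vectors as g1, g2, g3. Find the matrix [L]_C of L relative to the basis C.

Let P have columns g1, ..., g3. Then [L]_C = P^(-1) A P.
Here det P = 1, so P^(-1) is integer; computing A P first and then P^(-1)(A P) gives [[-1, -2, -1], [1, -1, 3], [1, -1, 1]].

[[-1, -2, -1], [1, -1, 3], [1, -1, 1]]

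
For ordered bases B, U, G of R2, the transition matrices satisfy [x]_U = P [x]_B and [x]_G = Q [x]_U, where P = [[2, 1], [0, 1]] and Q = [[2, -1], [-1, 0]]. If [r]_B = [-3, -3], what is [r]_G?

[-15, 9]

First [r]_U = P [r]_B = [-9, -3].
Then [r]_G = Q [r]_U = [-15, 9].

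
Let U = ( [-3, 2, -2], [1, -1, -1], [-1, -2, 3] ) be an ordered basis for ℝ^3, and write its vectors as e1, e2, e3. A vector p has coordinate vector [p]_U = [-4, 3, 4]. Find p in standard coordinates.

[11, -19, 17]

p = M [p]_U, where M has columns e1, ..., e3.
Carrying out the matrix-vector product, p = [11, -19, 17].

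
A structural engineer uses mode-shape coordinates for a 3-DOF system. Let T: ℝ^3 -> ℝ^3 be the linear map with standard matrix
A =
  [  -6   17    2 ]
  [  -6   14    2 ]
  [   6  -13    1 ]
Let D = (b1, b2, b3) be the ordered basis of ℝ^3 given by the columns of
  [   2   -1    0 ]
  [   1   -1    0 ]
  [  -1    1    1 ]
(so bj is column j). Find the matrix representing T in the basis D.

[[3, -3, 0], [3, 3, -2], [-2, 2, 3]]

With P the matrix whose columns are b1, ..., b3, [T]_D = P^(-1) A P.
Column by column: T(b1) = A b1 = <3, 0, -2>; its D-coordinates <3, 3, -2> give column 1.
Continuing for each basis vector yields [T]_D = [[3, -3, 0], [3, 3, -2], [-2, 2, 3]].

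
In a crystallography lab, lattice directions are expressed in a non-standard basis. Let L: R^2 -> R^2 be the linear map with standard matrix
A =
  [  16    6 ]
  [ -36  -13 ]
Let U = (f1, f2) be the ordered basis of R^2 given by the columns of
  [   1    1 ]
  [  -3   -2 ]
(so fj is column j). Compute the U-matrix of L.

[[1, 2], [-3, 2]]

With P the matrix whose columns are f1, f2, [L]_U = P^(-1) A P.
Column by column: L(f1) = A f1 = [-2, 3]; its U-coordinates [1, -3] give column 1.
Continuing for each basis vector yields [L]_U = [[1, 2], [-3, 2]].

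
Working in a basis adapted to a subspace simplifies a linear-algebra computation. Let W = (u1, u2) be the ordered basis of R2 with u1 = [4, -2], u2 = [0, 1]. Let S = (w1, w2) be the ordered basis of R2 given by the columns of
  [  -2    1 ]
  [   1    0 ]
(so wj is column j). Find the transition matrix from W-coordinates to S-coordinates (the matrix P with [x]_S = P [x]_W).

Column j of P is [uj]_S, since P maps W-coordinates to S-coordinates.
Expressing u1 in S: u1 = -2w1 + 0·w2, so column 1 of P is [-2, 0].
Doing the same for each uj gives P = [[-2, 1], [0, 2]].

[[-2, 1], [0, 2]]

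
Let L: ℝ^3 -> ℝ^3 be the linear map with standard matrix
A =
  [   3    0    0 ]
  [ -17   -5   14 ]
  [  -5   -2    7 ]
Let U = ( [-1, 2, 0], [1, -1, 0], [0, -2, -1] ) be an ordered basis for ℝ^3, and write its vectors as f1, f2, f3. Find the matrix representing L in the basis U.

[[2, -3, 2], [-1, 0, 2], [-1, 3, 3]]

Let P have columns f1, ..., f3. Then [L]_U = P^(-1) A P.
Here det P = 1, so P^(-1) is integer; computing A P first and then P^(-1)(A P) gives [[2, -3, 2], [-1, 0, 2], [-1, 3, 3]].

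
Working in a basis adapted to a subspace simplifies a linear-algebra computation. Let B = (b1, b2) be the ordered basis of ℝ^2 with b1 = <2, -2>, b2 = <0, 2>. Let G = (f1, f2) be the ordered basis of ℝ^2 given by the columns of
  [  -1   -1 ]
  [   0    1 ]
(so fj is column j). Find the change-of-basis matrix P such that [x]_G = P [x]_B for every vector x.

Let M have columns bj and N have columns fj. Then for every x, N [x]_G = x = M [x]_B, so P = N^(-1) M.
Since det N = -1, N^(-1) has integer entries; multiplying gives P = [[0, -2], [-2, 2]].

[[0, -2], [-2, 2]]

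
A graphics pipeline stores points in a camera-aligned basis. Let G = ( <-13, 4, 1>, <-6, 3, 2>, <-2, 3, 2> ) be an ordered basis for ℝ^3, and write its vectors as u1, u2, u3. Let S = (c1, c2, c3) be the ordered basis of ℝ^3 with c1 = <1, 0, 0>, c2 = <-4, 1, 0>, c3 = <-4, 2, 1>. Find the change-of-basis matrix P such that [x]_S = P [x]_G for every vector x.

[[-1, -2, 2], [2, -1, -1], [1, 2, 2]]

Take x = uj: its G-coordinates are the j-th standard unit vector, so P e_j — column j of P — equals [uj]_S.
u1 = -c1 + 2c2 + c3, giving column 1 = <-1, 2, 1>; repeating for each j gives P = [[-1, -2, 2], [2, -1, -1], [1, 2, 2]].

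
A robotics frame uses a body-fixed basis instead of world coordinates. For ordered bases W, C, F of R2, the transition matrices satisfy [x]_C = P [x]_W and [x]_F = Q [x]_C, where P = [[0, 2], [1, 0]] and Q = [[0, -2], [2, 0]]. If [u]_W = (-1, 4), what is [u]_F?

First [u]_C = P [u]_W = (8, -1).
Then [u]_F = Q [u]_C = (2, 16).

(2, 16)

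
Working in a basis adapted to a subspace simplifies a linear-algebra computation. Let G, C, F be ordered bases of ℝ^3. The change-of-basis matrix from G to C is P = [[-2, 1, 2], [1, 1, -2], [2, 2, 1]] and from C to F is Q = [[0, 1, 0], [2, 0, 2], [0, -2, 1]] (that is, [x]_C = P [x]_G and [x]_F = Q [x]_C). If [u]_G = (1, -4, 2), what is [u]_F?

(-7, -12, 10)

First [u]_C = P [u]_G = (-2, -7, -4).
Then [u]_F = Q [u]_C = (-7, -12, 10).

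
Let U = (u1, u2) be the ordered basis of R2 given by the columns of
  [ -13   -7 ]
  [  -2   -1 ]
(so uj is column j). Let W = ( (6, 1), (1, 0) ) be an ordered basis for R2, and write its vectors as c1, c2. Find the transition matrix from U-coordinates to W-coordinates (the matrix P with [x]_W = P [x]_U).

Column j of P is [uj]_W, since P maps U-coordinates to W-coordinates.
Expressing u1 in W: u1 = -2c1 - c2, so column 1 of P is (-2, -1).
Doing the same for each uj gives P = [[-2, -1], [-1, -1]].

[[-2, -1], [-1, -1]]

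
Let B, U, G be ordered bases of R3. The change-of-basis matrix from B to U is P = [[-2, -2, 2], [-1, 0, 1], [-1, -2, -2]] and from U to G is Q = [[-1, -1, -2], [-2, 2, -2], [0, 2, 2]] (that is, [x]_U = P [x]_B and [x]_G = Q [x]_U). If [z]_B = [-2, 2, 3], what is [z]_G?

[5, 14, -6]

First [z]_U = P [z]_B = [6, 5, -8].
Then [z]_G = Q [z]_U = [5, 14, -6].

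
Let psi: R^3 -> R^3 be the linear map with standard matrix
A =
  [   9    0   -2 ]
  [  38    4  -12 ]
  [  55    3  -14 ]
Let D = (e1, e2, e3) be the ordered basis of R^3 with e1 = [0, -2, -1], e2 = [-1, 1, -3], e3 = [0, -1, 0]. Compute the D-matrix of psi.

[[-2, 1, 3], [-2, 3, 0], [-2, -1, -2]]

The j-th column of [psi]_D is [psi(ej)]_D.
psi(e1) = A e1 = [2, 4, 8] = -2e1 - 2e2 - 2e3, so column 1 is [-2, -2, -2].
Repeating for e2, e3 and assembling the columns gives [[-2, 1, 3], [-2, 3, 0], [-2, -1, -2]].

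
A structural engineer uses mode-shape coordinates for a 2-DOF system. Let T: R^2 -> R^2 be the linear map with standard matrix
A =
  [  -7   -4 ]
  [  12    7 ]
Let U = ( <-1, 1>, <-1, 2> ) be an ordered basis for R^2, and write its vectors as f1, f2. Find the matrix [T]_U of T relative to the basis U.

The j-th column of [T]_U is [T(fj)]_U.
T(f1) = A f1 = <3, -5> = -f1 - 2f2, so column 1 is <-1, -2>.
Repeating for f2 and assembling the columns gives [[-1, 0], [-2, 1]].

[[-1, 0], [-2, 1]]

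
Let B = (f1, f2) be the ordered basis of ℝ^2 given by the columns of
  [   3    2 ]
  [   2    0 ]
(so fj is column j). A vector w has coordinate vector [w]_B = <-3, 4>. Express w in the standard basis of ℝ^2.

<-1, -6>

w = M [w]_B, where M has columns f1, f2.
Carrying out the matrix-vector product, w = <-1, -6>.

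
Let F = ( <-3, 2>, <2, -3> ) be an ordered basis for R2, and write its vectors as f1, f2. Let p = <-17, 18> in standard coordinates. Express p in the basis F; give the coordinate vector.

Write p = c_1 f1 + c_2 f2 and solve for the c_i.
System: -3c_1 + 2c_2 = -17, 2c_1 - 3c_2 = 18; solving gives c_1 = 3, c_2 = -4.
Check: 3f1 - 4f2 = <-17, 18>.

<3, -4>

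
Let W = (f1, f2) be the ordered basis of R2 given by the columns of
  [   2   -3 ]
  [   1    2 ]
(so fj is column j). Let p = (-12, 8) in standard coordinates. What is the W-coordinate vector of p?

[p]_W is the unique c with M c = p, where M has columns f1, f2.
System: 2c_1 - 3c_2 = -12, c_1 + 2c_2 = 8; solving gives c_1 = 0, c_2 = 4.
Check: 0·f1 + 4f2 = (-12, 8).

(0, 4)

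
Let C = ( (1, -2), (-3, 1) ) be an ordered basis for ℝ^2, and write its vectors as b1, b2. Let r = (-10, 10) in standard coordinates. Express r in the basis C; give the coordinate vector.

We seek scalars with c_1 b1 + c_2 b2 = r; equivalently solve M c = r where the columns of M are b1, b2.
System: c_1 - 3c_2 = -10, -2c_1 + c_2 = 10; solving gives c_1 = -4, c_2 = 2.
Check: -4b1 + 2b2 = (-10, 10).

(-4, 2)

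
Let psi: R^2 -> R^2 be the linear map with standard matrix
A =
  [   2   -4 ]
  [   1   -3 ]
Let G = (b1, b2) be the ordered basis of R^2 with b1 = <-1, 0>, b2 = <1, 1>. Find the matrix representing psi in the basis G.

[[1, 0], [-1, -2]]

The j-th column of [psi]_G is [psi(bj)]_G.
psi(b1) = A b1 = <-2, -1> = b1 - b2, so column 1 is <1, -1>.
Repeating for b2 and assembling the columns gives [[1, 0], [-1, -2]].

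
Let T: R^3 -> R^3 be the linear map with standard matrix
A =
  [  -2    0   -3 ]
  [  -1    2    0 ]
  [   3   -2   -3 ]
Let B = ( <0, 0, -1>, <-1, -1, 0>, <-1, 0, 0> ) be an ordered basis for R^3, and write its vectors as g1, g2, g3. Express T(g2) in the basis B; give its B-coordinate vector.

Column 2 of [T]_B is the B-coordinate vector of T(g2).
In standard coordinates T(g2) = A g2 = <2, -1, -1>.
Converting to B: <2, -1, -1> = g1 + g2 - 3g3, so the coordinate vector is <1, 1, -3>.

<1, 1, -3>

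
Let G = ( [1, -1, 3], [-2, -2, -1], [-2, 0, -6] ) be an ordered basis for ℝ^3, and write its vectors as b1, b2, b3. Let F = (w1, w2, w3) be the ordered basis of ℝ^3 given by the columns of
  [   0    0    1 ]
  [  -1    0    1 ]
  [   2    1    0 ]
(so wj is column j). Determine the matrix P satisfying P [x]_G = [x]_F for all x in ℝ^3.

[[2, 0, -2], [-1, -1, -2], [1, -2, -2]]

Let M have columns bj and N have columns wj. Then for every x, N [x]_F = x = M [x]_G, so P = N^(-1) M.
Since det N = -1, N^(-1) has integer entries; multiplying gives P = [[2, 0, -2], [-1, -1, -2], [1, -2, -2]].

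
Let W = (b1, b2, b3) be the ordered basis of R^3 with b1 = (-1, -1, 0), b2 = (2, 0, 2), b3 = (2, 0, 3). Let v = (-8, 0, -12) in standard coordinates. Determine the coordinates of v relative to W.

(0, 0, -4)

We seek scalars with c_1 b1 + ... + c_3 b3 = v; equivalently solve M c = v where the columns of M are b1, ..., b3.
Gaussian elimination on [M | v] yields c = (0, 0, -4).
Check: 0·b1 + 0·b2 - 4b3 = (-8, 0, -12).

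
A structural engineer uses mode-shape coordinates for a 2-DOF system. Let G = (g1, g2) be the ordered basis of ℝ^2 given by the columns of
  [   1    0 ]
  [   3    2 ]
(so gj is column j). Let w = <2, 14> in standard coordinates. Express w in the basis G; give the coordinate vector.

<2, 4>

[w]_G is the unique c with M c = w, where M has columns g1, g2.
System: c_1 + 0c_2 = 2, 3c_1 + 2c_2 = 14; solving gives c_1 = 2, c_2 = 4.
Check: 2g1 + 4g2 = <2, 14>.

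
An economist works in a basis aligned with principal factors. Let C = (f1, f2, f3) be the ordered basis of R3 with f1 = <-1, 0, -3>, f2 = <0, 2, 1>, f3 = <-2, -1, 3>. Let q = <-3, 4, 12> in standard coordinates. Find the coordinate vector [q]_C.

Write q = c_1 f1 + ... + c_3 f3 and solve for the c_i.
Row-reducing the augmented matrix [M | q] gives c = (-1, 3, 2).
Check: -f1 + 3f2 + 2f3 = <-3, 4, 12>.

<-1, 3, 2>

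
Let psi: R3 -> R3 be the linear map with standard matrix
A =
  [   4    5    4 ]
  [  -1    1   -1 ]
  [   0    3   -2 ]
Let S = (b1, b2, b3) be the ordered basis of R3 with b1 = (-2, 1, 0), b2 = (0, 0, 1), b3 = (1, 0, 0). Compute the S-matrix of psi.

[[3, -1, -1], [3, -2, 0], [3, 2, 2]]

With P the matrix whose columns are b1, ..., b3, [psi]_S = P^(-1) A P.
Column by column: psi(b1) = A b1 = (-3, 3, 3); its S-coordinates (3, 3, 3) give column 1.
Continuing for each basis vector yields [psi]_S = [[3, -1, -1], [3, -2, 0], [3, 2, 2]].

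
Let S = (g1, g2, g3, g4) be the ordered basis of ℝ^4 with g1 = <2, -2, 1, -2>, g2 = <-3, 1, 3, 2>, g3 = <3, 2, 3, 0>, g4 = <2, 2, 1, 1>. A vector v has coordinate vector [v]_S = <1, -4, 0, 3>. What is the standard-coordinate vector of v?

<20, 0, -8, -7>

v = M [v]_S, where M has columns g1, ..., g4.
Carrying out the matrix-vector product, v = <20, 0, -8, -7>.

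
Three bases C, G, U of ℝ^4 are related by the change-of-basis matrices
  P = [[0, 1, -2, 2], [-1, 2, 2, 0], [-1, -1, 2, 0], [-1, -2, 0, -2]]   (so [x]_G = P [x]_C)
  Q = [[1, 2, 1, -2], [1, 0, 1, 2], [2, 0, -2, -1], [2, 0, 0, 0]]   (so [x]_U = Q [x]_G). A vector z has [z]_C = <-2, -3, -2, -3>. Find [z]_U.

Apply P to get G-coordinates <-5, -8, 1, 14>, then Q to get U-coordinates.
The result is [z]_U = <-48, 24, -26, -10>.

<-48, 24, -26, -10>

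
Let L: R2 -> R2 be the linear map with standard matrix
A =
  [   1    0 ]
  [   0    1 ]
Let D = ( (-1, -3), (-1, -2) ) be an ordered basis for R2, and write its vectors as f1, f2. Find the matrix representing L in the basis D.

[[1, 0], [0, 1]]

With P the matrix whose columns are f1, f2, [L]_D = P^(-1) A P.
Column by column: L(f1) = A f1 = (-1, -3); its D-coordinates (1, 0) give column 1.
Continuing for each basis vector yields [L]_D = [[1, 0], [0, 1]].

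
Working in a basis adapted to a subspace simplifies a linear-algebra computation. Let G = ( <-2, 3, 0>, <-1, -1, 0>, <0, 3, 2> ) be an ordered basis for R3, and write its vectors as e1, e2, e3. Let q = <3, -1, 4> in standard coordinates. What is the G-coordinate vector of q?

<-2, 1, 2>

We seek scalars with c_1 e1 + ... + c_3 e3 = q; equivalently solve M c = q where the columns of M are e1, ..., e3.
Gaussian elimination on [M | q] yields c = (-2, 1, 2).
Check: -2e1 + e2 + 2e3 = <3, -1, 4>.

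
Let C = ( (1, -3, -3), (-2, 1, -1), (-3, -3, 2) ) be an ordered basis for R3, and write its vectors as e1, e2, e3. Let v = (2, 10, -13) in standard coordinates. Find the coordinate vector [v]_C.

Write v = c_1 e1 + ... + c_3 e3 and solve for the c_i.
Gaussian elimination on [M | v] yields c = (1, 4, -3).
Check: e1 + 4e2 - 3e3 = (2, 10, -13).

(1, 4, -3)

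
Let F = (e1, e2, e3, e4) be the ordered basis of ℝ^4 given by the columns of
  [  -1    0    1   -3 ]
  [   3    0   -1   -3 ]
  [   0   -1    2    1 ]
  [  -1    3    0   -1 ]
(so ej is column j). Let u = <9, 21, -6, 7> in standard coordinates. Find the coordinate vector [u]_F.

<3, 2, 0, -4>

[u]_F is the unique c with M c = u, where M has columns e1, ..., e4.
Gaussian elimination on [M | u] yields c = (3, 2, 0, -4).
Check: 3e1 + 2e2 + 0·e3 - 4e4 = <9, 21, -6, 7>.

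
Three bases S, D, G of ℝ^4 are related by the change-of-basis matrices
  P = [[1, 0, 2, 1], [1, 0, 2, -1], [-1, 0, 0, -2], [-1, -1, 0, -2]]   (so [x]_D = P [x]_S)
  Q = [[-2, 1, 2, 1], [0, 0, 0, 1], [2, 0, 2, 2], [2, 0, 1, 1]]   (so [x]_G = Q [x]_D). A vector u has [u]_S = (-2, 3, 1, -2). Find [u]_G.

Composing the changes, [u]_G = Q P [u]_S.
Q P = [[-4, -1, -2, -9], [-1, -1, 0, -2], [-2, -2, 4, -6], [0, -1, 4, -2]]; applying this to (-2, 3, 1, -2) gives (21, 3, 14, 5).

(21, 3, 14, 5)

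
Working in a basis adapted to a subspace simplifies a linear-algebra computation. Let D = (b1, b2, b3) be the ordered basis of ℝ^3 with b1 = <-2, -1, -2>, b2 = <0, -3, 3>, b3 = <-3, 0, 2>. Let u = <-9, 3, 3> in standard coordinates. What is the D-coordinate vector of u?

<0, -1, 3>

[u]_D is the unique c with M c = u, where M has columns b1, ..., b3.
Solving this 3x3 system gives c = (0, -1, 3).
Check: 0·b1 - b2 + 3b3 = <-9, 3, 3>.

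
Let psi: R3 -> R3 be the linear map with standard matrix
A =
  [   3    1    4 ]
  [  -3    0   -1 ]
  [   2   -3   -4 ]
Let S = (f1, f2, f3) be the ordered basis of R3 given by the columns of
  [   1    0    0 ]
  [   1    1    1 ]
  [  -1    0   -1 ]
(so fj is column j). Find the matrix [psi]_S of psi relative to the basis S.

[[0, 1, -3], [1, -3, 2], [-3, 2, 2]]

With P the matrix whose columns are f1, ..., f3, [psi]_S = P^(-1) A P.
Column by column: psi(f1) = A f1 = [0, -2, 3]; its S-coordinates [0, 1, -3] give column 1.
Continuing for each basis vector yields [psi]_S = [[0, 1, -3], [1, -3, 2], [-3, 2, 2]].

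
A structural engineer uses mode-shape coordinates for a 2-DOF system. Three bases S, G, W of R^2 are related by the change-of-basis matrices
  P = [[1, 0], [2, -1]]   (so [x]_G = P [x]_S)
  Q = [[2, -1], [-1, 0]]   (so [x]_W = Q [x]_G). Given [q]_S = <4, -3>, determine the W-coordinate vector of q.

Apply P to get G-coordinates <4, 11>, then Q to get W-coordinates.
The result is [q]_W = <-3, -4>.

<-3, -4>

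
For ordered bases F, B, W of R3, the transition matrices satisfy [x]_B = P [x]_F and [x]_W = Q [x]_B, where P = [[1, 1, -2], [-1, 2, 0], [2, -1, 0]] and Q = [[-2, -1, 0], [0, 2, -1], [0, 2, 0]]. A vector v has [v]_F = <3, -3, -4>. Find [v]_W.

<-7, -27, -18>

Apply P to get B-coordinates <8, -9, 9>, then Q to get W-coordinates.
The result is [v]_W = <-7, -27, -18>.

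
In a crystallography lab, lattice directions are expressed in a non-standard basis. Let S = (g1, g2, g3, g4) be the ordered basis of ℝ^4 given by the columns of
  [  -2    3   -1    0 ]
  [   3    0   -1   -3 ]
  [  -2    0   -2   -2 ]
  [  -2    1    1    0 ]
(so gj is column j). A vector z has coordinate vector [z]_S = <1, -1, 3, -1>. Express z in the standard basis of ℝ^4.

<-8, 3, -6, 0>

The coordinates say z = g1 - g2 + 3g3 - g4; adding the scaled basis vectors gives <-8, 3, -6, 0>.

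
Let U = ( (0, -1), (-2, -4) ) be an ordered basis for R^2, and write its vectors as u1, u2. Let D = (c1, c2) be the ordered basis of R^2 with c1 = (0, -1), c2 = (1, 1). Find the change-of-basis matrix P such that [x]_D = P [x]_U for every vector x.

[[1, 2], [0, -2]]

Let M have columns uj and N have columns cj. Then for every x, N [x]_D = x = M [x]_U, so P = N^(-1) M.
Since det N = 1, N^(-1) has integer entries; multiplying gives P = [[1, 2], [0, -2]].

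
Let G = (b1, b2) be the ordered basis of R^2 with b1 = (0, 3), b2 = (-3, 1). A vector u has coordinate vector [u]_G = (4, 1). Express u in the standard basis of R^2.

The coordinates say u = 4b1 + b2; adding the scaled basis vectors gives (-3, 13).

(-3, 13)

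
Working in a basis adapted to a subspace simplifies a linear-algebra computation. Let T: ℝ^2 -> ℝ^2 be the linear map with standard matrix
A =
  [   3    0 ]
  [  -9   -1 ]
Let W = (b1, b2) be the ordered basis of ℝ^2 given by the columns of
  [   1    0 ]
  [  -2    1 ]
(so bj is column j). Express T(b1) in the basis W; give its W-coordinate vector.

<3, -1>

Column 1 of [T]_W is the W-coordinate vector of T(b1).
In standard coordinates T(b1) = A b1 = <3, -7>.
Converting to W: <3, -7> = 3b1 - b2, so the coordinate vector is <3, -1>.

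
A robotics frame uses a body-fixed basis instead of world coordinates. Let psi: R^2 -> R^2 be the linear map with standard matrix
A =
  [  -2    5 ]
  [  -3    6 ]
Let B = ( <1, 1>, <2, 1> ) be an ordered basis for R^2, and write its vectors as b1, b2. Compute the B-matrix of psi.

[[3, -1], [0, 1]]

Let P have columns b1, b2. Then [psi]_B = P^(-1) A P.
Here det P = -1, so P^(-1) is integer; computing A P first and then P^(-1)(A P) gives [[3, -1], [0, 1]].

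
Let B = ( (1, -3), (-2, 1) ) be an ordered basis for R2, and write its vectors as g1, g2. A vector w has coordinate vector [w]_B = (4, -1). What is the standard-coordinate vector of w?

By definition w = 4g1 - g2.
Summing componentwise gives (6, -13).

(6, -13)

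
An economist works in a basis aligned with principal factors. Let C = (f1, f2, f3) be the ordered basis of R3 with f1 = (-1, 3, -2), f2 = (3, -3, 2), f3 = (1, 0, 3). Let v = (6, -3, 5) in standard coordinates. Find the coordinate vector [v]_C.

Write v = c_1 f1 + ... + c_3 f3 and solve for the c_i.
Solving this 3x3 system gives c = (1, 2, 1).
Check: f1 + 2f2 + f3 = (6, -3, 5).

(1, 2, 1)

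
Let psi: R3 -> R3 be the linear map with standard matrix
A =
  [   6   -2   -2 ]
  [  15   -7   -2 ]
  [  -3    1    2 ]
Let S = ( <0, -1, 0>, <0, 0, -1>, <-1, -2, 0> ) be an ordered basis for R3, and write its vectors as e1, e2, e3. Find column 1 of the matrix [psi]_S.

Column 1 of [psi]_S is the S-coordinate vector of psi(e1).
In standard coordinates psi(e1) = A e1 = <2, 7, -1>.
Converting to S: <2, 7, -1> = -3e1 + e2 - 2e3, so the coordinate vector is <-3, 1, -2>.

<-3, 1, -2>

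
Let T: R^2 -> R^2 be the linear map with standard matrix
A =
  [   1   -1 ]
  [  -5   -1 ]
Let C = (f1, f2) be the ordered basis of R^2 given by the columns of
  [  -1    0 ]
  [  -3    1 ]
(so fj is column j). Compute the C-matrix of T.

With P the matrix whose columns are f1, f2, [T]_C = P^(-1) A P.
Column by column: T(f1) = A f1 = [2, 8]; its C-coordinates [-2, 2] give column 1.
Continuing for each basis vector yields [T]_C = [[-2, 1], [2, 2]].

[[-2, 1], [2, 2]]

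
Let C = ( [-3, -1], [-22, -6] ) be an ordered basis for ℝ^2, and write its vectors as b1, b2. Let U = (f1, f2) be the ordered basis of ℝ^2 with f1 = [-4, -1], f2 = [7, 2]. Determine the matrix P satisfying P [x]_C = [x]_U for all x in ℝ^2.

Column j of P is [bj]_U, since P maps C-coordinates to U-coordinates.
Expressing b1 in U: b1 = -f1 - f2, so column 1 of P is [-1, -1].
Doing the same for each bj gives P = [[-1, 2], [-1, -2]].

[[-1, 2], [-1, -2]]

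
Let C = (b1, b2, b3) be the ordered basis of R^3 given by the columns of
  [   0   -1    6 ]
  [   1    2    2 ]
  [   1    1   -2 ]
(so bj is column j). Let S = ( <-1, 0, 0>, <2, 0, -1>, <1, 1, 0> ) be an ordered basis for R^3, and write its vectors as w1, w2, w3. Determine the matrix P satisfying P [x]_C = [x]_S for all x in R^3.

Take x = bj: its C-coordinates are the j-th standard unit vector, so P e_j — column j of P — equals [bj]_S.
b1 = -w1 - w2 + w3, giving column 1 = <-1, -1, 1>; repeating for each j gives P = [[-1, 1, 0], [-1, -1, 2], [1, 2, 2]].

[[-1, 1, 0], [-1, -1, 2], [1, 2, 2]]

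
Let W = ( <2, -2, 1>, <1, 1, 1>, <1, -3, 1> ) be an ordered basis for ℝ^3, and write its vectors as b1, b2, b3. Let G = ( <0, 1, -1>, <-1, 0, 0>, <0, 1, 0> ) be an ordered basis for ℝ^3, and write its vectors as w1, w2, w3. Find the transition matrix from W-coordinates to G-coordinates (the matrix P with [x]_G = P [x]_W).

Column j of P is [bj]_G, since P maps W-coordinates to G-coordinates.
Expressing b1 in G: b1 = -w1 - 2w2 - w3, so column 1 of P is <-1, -2, -1>.
Doing the same for each bj gives P = [[-1, -1, -1], [-2, -1, -1], [-1, 2, -2]].

[[-1, -1, -1], [-2, -1, -1], [-1, 2, -2]]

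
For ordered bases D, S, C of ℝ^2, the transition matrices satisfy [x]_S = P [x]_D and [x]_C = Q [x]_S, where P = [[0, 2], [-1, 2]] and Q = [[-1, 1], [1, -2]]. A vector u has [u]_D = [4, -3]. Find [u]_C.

Composing the changes, [u]_C = Q P [u]_D.
Q P = [[-1, 0], [2, -2]]; applying this to [4, -3] gives [-4, 14].

[-4, 14]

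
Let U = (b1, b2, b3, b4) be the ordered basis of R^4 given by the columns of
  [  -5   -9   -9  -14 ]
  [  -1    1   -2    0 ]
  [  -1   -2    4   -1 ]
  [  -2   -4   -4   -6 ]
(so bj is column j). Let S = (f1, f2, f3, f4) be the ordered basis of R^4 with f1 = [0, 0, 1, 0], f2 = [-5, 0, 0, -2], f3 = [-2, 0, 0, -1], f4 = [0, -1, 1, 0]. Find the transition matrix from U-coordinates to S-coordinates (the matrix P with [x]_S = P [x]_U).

Take x = bj: its U-coordinates are the j-th standard unit vector, so P e_j — column j of P — equals [bj]_S.
b1 = -2f1 + f2 + 0·f3 + f4, giving column 1 = [-2, 1, 0, 1]; repeating for each j gives P = [[-2, -1, 2, -1], [1, 1, 1, 2], [0, 2, 2, 2], [1, -1, 2, 0]].

[[-2, -1, 2, -1], [1, 1, 1, 2], [0, 2, 2, 2], [1, -1, 2, 0]]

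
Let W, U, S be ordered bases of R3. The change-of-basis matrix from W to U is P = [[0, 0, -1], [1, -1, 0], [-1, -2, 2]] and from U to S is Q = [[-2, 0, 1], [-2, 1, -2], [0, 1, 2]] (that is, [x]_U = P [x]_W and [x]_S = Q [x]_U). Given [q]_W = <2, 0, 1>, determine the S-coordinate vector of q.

<2, 4, 2>

Apply P to get U-coordinates <-1, 2, 0>, then Q to get S-coordinates.
The result is [q]_S = <2, 4, 2>.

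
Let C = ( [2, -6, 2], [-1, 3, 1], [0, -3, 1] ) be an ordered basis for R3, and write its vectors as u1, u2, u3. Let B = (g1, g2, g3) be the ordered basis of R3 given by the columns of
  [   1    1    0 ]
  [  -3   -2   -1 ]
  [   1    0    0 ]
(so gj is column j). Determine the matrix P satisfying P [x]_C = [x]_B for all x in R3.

[[2, 1, 1], [0, -2, -1], [0, -2, 2]]

Let M have columns uj and N have columns gj. Then for every x, N [x]_B = x = M [x]_C, so P = N^(-1) M.
Since det N = -1, N^(-1) has integer entries; multiplying gives P = [[2, 1, 1], [0, -2, -1], [0, -2, 2]].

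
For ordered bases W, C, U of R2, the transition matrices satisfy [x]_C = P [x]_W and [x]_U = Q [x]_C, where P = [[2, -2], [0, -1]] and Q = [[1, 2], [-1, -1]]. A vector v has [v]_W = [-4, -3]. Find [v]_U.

First [v]_C = P [v]_W = [-2, 3].
Then [v]_U = Q [v]_C = [4, -1].

[4, -1]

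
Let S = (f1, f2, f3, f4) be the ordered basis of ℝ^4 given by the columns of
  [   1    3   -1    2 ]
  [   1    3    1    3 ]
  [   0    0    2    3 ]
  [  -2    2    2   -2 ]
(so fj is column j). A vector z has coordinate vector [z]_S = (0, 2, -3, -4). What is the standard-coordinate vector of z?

(1, -9, -18, 6)

z = M [z]_S, where M has columns f1, ..., f4.
Carrying out the matrix-vector product, z = (1, -9, -18, 6).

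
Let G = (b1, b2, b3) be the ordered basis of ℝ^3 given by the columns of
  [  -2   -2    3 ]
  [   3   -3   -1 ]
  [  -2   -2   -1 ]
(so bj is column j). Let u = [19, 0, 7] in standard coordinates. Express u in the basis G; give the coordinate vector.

[-2, -3, 3]

Write u = c_1 b1 + ... + c_3 b3 and solve for the c_i.
Row-reducing the augmented matrix [M | u] gives c = (-2, -3, 3).
Check: -2b1 - 3b2 + 3b3 = [19, 0, 7].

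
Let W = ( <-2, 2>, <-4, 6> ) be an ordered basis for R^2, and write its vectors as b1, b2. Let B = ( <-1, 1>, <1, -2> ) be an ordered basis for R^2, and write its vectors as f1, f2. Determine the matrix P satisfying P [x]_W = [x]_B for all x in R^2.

Take x = bj: its W-coordinates are the j-th standard unit vector, so P e_j — column j of P — equals [bj]_B.
b1 = 2f1 + 0·f2, giving column 1 = <2, 0>; repeating for each j gives P = [[2, 2], [0, -2]].

[[2, 2], [0, -2]]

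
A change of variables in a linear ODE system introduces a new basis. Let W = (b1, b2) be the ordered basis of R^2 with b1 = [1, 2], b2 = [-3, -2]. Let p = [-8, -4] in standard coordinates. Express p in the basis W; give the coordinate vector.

[p]_W is the unique c with M c = p, where M has columns b1, b2.
System: c_1 - 3c_2 = -8, 2c_1 - 2c_2 = -4; solving gives c_1 = 1, c_2 = 3.
Check: b1 + 3b2 = [-8, -4].

[1, 3]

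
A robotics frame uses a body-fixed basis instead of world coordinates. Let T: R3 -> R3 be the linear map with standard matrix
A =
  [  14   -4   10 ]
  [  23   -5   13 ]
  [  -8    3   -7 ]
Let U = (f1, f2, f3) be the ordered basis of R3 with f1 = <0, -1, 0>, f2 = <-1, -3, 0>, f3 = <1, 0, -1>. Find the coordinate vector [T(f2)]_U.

<-1, 3, 1>

Column 2 of [T]_U is the U-coordinate vector of T(f2).
In standard coordinates T(f2) = A f2 = <-2, -8, -1>.
Converting to U: <-2, -8, -1> = -f1 + 3f2 + f3, so the coordinate vector is <-1, 3, 1>.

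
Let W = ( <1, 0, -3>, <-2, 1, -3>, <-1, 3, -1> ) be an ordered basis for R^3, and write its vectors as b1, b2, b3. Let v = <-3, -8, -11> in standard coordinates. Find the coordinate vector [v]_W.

<1, 4, -4>

Write v = c_1 b1 + ... + c_3 b3 and solve for the c_i.
Row-reducing the augmented matrix [M | v] gives c = (1, 4, -4).
Check: b1 + 4b2 - 4b3 = <-3, -8, -11>.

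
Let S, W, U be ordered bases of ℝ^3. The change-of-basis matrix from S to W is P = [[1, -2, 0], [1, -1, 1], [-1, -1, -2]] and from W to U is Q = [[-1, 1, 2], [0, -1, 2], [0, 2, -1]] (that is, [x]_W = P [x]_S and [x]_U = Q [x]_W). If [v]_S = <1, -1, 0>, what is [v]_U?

<-1, -2, 4>

Composing the changes, [v]_U = Q P [v]_S.
Q P = [[-2, -1, -3], [-3, -1, -5], [3, -1, 4]]; applying this to <1, -1, 0> gives <-1, -2, 4>.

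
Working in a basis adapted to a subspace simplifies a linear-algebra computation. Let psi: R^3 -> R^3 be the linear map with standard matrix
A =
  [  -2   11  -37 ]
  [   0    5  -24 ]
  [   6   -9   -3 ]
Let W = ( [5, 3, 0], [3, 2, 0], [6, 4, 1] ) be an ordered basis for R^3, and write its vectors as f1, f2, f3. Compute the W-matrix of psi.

[[1, 2, 2], [0, 2, 1], [3, 0, -3]]

With P the matrix whose columns are f1, ..., f3, [psi]_W = P^(-1) A P.
Column by column: psi(f1) = A f1 = [23, 15, 3]; its W-coordinates [1, 0, 3] give column 1.
Continuing for each basis vector yields [psi]_W = [[1, 2, 2], [0, 2, 1], [3, 0, -3]].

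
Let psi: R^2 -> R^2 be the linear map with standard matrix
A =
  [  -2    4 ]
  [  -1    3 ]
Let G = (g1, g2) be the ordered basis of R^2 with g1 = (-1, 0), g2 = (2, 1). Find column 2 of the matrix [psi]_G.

Column 2 of [psi]_G is the G-coordinate vector of psi(g2).
In standard coordinates psi(g2) = A g2 = (0, 1).
Converting to G: (0, 1) = 2g1 + g2, so the coordinate vector is (2, 1).

(2, 1)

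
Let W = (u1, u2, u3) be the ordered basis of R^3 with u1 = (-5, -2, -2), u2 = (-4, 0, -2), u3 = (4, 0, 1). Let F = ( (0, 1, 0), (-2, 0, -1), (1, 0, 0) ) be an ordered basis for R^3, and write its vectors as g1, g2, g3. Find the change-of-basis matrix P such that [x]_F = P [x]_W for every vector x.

Take x = uj: its W-coordinates are the j-th standard unit vector, so P e_j — column j of P — equals [uj]_F.
u1 = -2g1 + 2g2 - g3, giving column 1 = (-2, 2, -1); repeating for each j gives P = [[-2, 0, 0], [2, 2, -1], [-1, 0, 2]].

[[-2, 0, 0], [2, 2, -1], [-1, 0, 2]]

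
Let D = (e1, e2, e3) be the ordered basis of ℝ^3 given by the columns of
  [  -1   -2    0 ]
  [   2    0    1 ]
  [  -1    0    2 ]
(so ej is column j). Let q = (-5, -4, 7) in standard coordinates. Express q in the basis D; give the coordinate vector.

(-3, 4, 2)

[q]_D is the unique c with M c = q, where M has columns e1, ..., e3.
Row-reducing the augmented matrix [M | q] gives c = (-3, 4, 2).
Check: -3e1 + 4e2 + 2e3 = (-5, -4, 7).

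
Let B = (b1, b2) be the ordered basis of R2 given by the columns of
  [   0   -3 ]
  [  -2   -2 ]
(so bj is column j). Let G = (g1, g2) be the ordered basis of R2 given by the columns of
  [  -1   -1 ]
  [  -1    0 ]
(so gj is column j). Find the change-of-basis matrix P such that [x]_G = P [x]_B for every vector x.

[[2, 2], [-2, 1]]

Take x = bj: its B-coordinates are the j-th standard unit vector, so P e_j — column j of P — equals [bj]_G.
b1 = 2g1 - 2g2, giving column 1 = (2, -2); repeating for each j gives P = [[2, 2], [-2, 1]].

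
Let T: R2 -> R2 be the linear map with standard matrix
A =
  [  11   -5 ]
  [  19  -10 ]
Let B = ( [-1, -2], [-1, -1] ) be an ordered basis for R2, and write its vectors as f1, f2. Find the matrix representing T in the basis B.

Let P have columns f1, f2. Then [T]_B = P^(-1) A P.
Here det P = -1, so P^(-1) is integer; computing A P first and then P^(-1)(A P) gives [[-2, 3], [3, 3]].

[[-2, 3], [3, 3]]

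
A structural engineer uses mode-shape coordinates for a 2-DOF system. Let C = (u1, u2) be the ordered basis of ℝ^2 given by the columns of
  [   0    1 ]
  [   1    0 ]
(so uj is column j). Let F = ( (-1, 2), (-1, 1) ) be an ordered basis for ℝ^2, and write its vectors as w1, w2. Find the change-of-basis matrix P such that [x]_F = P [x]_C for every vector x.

Take x = uj: its C-coordinates are the j-th standard unit vector, so P e_j — column j of P — equals [uj]_F.
u1 = w1 - w2, giving column 1 = (1, -1); repeating for each j gives P = [[1, 1], [-1, -2]].

[[1, 1], [-1, -2]]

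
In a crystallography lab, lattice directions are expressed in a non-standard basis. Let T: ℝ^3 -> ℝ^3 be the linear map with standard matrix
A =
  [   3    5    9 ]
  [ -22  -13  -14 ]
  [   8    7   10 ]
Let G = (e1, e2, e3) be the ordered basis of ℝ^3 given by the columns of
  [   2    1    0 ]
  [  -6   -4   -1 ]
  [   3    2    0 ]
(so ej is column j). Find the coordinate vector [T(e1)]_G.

<2, -1, 0>

Column 1 of [T]_G is the G-coordinate vector of T(e1).
In standard coordinates T(e1) = A e1 = <3, -8, 4>.
Converting to G: <3, -8, 4> = 2e1 - e2 + 0·e3, so the coordinate vector is <2, -1, 0>.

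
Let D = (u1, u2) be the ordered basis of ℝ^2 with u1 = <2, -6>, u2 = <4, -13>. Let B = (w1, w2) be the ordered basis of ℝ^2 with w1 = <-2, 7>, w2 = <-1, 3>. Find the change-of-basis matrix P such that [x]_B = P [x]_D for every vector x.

[[0, -1], [-2, -2]]

Take x = uj: its D-coordinates are the j-th standard unit vector, so P e_j — column j of P — equals [uj]_B.
u1 = 0·w1 - 2w2, giving column 1 = <0, -2>; repeating for each j gives P = [[0, -1], [-2, -2]].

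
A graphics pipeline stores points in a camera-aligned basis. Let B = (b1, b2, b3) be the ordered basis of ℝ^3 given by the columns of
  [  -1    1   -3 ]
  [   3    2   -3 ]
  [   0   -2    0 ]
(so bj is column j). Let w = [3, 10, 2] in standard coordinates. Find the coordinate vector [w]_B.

We seek scalars with c_1 b1 + ... + c_3 b3 = w; equivalently solve M c = w where the columns of M are b1, ..., b3.
Row-reducing the augmented matrix [M | w] gives c = (2, -1, -2).
Check: 2b1 - b2 - 2b3 = [3, 10, 2].

[2, -1, -2]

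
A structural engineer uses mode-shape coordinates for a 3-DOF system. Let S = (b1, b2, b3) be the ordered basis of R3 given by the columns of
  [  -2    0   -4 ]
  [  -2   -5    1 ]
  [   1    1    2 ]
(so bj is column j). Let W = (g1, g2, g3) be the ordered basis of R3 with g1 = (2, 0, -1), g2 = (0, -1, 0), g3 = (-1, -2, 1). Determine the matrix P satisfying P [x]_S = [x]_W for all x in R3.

Let M have columns bj and N have columns gj. Then for every x, N [x]_W = x = M [x]_S, so P = N^(-1) M.
Since det N = -1, N^(-1) has integer entries; multiplying gives P = [[-1, 1, -2], [2, 1, -1], [0, 2, 0]].

[[-1, 1, -2], [2, 1, -1], [0, 2, 0]]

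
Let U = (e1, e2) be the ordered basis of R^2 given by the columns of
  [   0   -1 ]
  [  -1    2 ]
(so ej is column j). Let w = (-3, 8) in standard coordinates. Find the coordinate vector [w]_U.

We seek scalars with c_1 e1 + c_2 e2 = w; equivalently solve M c = w where the columns of M are e1, e2.
System: 0c_1 - c_2 = -3, -c_1 + 2c_2 = 8; solving gives c_1 = -2, c_2 = 3.
Check: -2e1 + 3e2 = (-3, 8).

(-2, 3)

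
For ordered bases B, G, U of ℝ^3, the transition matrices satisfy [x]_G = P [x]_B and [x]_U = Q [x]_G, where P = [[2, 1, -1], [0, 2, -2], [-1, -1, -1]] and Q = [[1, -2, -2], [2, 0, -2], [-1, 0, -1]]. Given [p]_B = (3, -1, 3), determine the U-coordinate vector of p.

Apply P to get G-coordinates (2, -8, -5), then Q to get U-coordinates.
The result is [p]_U = (28, 14, 3).

(28, 14, 3)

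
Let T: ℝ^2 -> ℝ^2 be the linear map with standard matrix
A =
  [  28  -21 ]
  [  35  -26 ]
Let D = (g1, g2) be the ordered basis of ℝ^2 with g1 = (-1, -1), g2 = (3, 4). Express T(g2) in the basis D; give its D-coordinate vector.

Compute T(g2) = A g2 = (0, 1) in standard coordinates.
Then write this in D-coordinates: solve for y in y_1 g1 + y_2 g2 = (0, 1).
This gives y = (3, 1), which is column 2 of [T]_D.

(3, 1)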